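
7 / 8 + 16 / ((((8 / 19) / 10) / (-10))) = -30393 / 8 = -3799.12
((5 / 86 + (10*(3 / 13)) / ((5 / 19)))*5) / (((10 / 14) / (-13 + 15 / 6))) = -1450743 / 2236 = -648.81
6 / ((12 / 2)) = 1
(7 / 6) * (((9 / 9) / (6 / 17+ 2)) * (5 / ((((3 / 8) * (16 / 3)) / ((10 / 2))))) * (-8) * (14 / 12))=-4165 / 72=-57.85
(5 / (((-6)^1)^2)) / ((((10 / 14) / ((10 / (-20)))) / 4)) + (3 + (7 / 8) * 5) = 503 / 72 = 6.99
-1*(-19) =19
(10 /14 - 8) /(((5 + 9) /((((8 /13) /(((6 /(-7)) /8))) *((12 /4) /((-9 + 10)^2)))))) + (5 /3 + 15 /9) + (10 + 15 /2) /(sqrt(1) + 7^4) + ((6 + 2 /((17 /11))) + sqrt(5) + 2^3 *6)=sqrt(5) + 1507206059 /22295364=69.84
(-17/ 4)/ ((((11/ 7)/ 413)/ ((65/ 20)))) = -638911/ 176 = -3630.18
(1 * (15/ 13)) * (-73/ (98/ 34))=-18615/ 637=-29.22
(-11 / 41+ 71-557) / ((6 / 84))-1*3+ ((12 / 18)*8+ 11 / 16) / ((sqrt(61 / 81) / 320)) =-279241 / 41+ 17340*sqrt(61) / 61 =-4590.60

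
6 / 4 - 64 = -125 / 2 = -62.50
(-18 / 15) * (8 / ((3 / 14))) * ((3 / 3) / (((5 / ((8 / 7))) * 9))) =-256 / 225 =-1.14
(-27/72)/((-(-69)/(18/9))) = -1/92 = -0.01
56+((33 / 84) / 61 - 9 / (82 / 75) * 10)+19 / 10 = -8547139 / 350140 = -24.41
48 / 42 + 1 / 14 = 17 / 14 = 1.21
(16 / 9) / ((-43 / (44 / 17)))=-704 / 6579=-0.11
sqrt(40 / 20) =sqrt(2) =1.41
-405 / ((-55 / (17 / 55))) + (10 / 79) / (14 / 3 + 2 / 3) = 879339 / 382360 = 2.30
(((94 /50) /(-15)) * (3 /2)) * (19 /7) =-893 /1750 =-0.51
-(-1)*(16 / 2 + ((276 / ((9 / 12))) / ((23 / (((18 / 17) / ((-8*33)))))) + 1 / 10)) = 15027 / 1870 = 8.04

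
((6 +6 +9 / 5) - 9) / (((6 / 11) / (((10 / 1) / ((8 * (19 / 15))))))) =165 / 19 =8.68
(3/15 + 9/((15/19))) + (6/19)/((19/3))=21028/1805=11.65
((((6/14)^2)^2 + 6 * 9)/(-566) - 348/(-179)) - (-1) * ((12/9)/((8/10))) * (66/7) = 17.56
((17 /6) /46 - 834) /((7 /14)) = -1667.88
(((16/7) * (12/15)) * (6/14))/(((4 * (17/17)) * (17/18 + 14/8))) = 1728/23765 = 0.07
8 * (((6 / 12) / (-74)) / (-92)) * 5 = 0.00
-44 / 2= -22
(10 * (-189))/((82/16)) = -15120/41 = -368.78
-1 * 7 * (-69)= 483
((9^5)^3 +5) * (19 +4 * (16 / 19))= 87503731140227950 / 19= 4605459533696207.89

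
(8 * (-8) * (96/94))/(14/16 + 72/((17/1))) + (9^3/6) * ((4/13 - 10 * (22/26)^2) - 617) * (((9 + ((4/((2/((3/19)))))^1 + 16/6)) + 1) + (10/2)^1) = -15049093720821/11040770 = -1363047.48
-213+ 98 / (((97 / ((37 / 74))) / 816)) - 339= -13560 / 97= -139.79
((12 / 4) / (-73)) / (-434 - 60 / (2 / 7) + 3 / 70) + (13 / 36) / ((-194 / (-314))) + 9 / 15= 68056999501 / 57454242660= 1.18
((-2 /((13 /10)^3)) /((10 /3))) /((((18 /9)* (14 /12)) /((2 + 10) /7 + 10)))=-147600 /107653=-1.37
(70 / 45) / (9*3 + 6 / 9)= 14 / 249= 0.06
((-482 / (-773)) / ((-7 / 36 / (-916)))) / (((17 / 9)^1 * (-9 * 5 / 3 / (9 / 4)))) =-233.27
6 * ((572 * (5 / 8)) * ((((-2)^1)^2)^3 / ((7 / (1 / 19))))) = 137280 / 133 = 1032.18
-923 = -923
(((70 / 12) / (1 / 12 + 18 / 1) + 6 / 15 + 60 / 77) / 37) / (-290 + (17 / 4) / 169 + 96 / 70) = -12116624 / 86153380269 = -0.00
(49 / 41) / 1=49 / 41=1.20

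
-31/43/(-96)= 31/4128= 0.01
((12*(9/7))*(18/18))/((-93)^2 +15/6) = 216/121121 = 0.00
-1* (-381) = 381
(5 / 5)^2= 1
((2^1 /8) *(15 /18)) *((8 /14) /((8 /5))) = 25 /336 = 0.07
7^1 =7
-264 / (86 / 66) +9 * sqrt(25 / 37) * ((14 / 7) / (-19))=-8712 / 43 - 90 * sqrt(37) / 703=-203.38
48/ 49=0.98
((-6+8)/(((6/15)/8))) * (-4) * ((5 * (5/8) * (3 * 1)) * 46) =-69000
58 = 58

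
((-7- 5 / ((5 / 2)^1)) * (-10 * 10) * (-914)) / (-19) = 822600 / 19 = 43294.74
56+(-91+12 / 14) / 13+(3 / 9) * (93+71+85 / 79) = 748312 / 7189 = 104.09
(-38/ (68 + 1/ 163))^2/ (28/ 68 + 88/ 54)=1956647436/ 12792884425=0.15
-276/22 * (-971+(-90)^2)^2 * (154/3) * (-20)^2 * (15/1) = -196378684824000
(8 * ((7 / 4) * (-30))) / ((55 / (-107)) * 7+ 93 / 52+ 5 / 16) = 3115840 / 11107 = 280.53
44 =44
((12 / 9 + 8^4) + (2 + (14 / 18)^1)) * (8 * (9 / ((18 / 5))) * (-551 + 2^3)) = -133581620 / 3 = -44527206.67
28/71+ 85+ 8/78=236741/2769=85.50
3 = 3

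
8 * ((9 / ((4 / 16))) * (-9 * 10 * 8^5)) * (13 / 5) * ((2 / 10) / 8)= -276037632 / 5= -55207526.40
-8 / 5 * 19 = -152 / 5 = -30.40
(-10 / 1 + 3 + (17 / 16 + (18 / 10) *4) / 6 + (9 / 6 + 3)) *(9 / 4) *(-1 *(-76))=-30723 / 160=-192.02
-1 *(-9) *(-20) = -180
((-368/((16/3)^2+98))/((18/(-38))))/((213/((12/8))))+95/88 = 3991729/3555112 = 1.12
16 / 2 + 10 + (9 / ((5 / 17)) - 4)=223 / 5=44.60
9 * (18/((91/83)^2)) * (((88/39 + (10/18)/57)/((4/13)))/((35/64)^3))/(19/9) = 52635956281344/18310326125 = 2874.66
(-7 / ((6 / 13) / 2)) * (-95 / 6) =8645 / 18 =480.28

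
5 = 5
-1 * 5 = -5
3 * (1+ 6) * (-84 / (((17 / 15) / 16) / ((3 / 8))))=-158760 / 17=-9338.82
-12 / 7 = -1.71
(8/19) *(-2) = -16/19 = -0.84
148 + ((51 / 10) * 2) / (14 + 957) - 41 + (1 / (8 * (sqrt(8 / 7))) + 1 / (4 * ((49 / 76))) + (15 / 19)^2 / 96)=sqrt(14) / 32 + 295165770093 / 2748163040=107.52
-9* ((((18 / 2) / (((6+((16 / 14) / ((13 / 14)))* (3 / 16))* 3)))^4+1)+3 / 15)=-11.28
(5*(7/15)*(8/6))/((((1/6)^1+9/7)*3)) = 392/549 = 0.71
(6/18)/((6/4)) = 2/9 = 0.22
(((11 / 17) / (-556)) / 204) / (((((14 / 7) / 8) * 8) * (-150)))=11 / 578462400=0.00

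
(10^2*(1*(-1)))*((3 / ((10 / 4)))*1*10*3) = -3600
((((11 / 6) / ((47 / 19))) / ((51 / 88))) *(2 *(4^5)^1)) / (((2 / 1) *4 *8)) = 294272 / 7191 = 40.92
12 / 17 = 0.71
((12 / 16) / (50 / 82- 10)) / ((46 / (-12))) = 369 / 17710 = 0.02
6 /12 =1 /2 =0.50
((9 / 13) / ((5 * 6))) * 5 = 3 / 26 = 0.12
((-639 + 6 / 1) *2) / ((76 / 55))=-34815 / 38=-916.18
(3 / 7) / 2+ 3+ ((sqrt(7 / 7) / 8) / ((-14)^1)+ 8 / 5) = 2691 / 560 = 4.81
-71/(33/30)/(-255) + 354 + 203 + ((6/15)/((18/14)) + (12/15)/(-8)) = 557.46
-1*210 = -210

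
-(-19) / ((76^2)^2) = 0.00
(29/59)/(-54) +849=2704885/3186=848.99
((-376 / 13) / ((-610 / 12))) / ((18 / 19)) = 7144 / 11895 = 0.60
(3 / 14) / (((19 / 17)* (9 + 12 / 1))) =17 / 1862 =0.01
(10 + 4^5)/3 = 1034/3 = 344.67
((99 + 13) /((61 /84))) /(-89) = -9408 /5429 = -1.73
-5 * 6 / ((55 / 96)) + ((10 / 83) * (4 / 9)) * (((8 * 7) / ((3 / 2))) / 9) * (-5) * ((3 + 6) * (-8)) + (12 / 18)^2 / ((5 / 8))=3489568 / 123255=28.31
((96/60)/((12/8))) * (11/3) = 176/45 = 3.91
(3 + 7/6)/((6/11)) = 275/36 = 7.64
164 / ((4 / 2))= 82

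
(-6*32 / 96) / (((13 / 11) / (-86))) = 1892 / 13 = 145.54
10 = 10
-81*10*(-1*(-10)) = -8100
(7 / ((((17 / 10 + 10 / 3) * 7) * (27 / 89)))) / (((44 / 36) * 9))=890 / 14949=0.06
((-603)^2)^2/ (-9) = -14690167209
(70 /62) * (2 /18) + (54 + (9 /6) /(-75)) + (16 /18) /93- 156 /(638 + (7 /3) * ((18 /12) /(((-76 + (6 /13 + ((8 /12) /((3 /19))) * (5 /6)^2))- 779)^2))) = 1156649096259868854101 /21470921391862219950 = 53.87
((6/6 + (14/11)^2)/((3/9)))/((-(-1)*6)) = 317/242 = 1.31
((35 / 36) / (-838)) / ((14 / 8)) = -5 / 7542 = -0.00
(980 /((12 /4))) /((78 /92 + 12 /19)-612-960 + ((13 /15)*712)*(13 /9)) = -38543400 /80139053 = -0.48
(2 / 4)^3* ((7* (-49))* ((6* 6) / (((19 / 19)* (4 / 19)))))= -58653 / 8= -7331.62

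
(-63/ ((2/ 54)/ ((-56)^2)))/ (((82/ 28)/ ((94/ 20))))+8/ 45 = -15794968568/ 1845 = -8560958.57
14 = 14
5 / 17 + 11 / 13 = 252 / 221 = 1.14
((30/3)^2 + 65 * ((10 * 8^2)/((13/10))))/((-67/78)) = -2503800/67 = -37370.15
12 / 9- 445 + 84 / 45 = -2209 / 5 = -441.80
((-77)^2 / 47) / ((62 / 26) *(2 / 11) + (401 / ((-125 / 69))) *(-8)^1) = 0.07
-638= -638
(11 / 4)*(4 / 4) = 11 / 4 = 2.75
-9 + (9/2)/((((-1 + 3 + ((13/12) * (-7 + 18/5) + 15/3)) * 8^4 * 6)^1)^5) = -202389346766740243856360444451/22487705196304471539595608064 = -9.00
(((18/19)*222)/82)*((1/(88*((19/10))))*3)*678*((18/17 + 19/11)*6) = 15879814290/30445657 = 521.58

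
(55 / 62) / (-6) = -55 / 372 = -0.15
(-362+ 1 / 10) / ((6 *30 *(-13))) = 3619 / 23400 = 0.15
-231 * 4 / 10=-462 / 5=-92.40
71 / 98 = 0.72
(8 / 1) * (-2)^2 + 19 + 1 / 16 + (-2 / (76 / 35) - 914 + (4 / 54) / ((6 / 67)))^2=31666887255901 / 37896336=835618.71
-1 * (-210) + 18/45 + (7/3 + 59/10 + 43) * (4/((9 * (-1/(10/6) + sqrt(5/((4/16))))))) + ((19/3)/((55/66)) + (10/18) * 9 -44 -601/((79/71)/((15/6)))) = -817351895/698202 + 30740 * sqrt(5)/13257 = -1165.47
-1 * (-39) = 39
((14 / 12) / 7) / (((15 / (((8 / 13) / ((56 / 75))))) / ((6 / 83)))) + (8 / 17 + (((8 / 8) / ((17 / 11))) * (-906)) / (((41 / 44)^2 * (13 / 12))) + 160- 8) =-470.76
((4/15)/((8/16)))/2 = 4/15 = 0.27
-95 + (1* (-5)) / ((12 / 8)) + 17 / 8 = -2309 / 24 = -96.21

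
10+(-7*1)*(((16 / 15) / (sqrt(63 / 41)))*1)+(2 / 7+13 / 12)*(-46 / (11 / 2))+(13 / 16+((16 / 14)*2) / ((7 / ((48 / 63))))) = -6.41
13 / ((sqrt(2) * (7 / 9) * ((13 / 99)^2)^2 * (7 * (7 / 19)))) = 16426191771 * sqrt(2) / 1507142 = 15413.37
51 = 51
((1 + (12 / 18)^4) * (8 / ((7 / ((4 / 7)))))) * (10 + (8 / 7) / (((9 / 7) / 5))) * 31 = 12509120 / 35721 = 350.19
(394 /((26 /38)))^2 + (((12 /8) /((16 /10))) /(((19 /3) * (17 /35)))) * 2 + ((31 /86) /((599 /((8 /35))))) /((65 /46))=652719037858585293 /1968396302600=331599.40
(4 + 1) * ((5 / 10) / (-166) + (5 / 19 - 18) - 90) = -3398115 / 6308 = -538.70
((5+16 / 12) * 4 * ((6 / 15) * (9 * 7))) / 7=456 / 5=91.20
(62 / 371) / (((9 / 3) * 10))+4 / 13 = 22663 / 72345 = 0.31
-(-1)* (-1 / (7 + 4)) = -1 / 11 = -0.09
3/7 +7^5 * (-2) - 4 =-235323/7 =-33617.57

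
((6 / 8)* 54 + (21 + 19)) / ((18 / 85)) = 13685 / 36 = 380.14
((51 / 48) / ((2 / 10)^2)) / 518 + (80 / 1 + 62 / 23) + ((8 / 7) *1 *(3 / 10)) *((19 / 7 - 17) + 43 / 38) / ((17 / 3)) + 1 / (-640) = 706406004147 / 8620017280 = 81.95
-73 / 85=-0.86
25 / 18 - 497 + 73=-7607 / 18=-422.61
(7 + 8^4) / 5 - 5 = 4078 / 5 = 815.60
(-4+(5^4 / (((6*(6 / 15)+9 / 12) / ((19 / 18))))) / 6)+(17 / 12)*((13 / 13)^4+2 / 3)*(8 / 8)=226349 / 6804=33.27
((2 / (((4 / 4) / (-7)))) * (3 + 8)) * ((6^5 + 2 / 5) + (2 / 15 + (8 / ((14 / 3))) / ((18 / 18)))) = -17967752 / 15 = -1197850.13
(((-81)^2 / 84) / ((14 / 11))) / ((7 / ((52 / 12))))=104247 / 2744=37.99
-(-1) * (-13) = -13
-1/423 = -0.00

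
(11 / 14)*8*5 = 220 / 7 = 31.43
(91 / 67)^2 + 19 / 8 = 151539 / 35912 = 4.22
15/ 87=5/ 29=0.17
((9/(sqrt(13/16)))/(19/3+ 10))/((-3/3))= -108 * sqrt(13)/637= -0.61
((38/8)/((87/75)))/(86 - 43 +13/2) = 475/5742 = 0.08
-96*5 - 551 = -1031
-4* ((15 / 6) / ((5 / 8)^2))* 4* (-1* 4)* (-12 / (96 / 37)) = -9472 / 5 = -1894.40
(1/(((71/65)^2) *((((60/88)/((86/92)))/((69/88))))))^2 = 1320232225/1626347584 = 0.81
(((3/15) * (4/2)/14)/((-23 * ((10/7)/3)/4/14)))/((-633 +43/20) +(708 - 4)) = -48/24035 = -0.00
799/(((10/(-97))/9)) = -697527/10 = -69752.70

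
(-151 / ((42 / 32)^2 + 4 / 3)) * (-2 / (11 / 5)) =1159680 / 25817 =44.92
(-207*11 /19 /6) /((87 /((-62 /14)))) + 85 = 663533 /7714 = 86.02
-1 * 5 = -5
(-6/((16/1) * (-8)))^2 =9/4096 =0.00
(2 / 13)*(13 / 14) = 0.14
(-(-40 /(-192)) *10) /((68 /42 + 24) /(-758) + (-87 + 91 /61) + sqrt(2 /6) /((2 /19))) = 12440211947275 *sqrt(3) /13741567293406898 + 168025349591225 /6870783646703449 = 0.03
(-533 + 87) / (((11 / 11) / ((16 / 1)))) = -7136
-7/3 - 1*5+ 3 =-13/3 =-4.33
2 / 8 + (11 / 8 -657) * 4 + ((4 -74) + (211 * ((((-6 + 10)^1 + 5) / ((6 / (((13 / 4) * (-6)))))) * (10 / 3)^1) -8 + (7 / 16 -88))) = -373765 / 16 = -23360.31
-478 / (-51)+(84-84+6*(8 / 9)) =250 / 17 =14.71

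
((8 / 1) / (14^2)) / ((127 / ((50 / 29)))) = 100 / 180467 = 0.00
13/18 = 0.72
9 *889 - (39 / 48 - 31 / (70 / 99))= 4504657 / 560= 8044.03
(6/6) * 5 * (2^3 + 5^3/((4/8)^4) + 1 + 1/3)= 30140/3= 10046.67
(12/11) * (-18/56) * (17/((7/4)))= -1836/539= -3.41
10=10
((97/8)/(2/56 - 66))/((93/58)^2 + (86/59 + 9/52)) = -62569559/1430278013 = -0.04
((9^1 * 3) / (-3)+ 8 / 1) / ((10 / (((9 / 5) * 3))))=-0.54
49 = 49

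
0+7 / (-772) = -0.01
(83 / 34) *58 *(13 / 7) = 31291 / 119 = 262.95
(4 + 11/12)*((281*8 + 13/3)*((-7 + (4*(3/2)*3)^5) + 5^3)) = 376673944909/18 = 20926330272.72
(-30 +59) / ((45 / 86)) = 2494 / 45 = 55.42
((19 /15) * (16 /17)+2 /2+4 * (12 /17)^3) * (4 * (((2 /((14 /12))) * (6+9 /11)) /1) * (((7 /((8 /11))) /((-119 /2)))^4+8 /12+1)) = 280.56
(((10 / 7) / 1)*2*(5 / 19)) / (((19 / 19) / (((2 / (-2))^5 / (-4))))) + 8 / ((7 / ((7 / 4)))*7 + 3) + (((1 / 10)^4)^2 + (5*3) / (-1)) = -6000599995877 / 412300000000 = -14.55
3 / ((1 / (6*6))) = 108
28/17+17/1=317/17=18.65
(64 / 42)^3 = 32768 / 9261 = 3.54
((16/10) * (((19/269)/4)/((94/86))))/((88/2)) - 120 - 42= -225297443/1390730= -162.00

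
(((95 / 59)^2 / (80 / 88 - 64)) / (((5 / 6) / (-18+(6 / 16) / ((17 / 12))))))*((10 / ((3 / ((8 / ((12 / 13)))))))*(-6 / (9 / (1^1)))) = -345874100 / 20534419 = -16.84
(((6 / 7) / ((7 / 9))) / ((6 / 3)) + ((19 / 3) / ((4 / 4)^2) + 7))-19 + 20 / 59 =-41428 / 8673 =-4.78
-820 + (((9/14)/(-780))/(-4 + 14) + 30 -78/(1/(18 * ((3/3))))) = -2194.00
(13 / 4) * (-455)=-5915 / 4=-1478.75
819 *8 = 6552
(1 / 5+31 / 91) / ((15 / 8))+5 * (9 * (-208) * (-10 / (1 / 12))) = 2555280656 / 2275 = 1123200.29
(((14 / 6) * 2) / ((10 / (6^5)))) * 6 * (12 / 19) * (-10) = -2612736 / 19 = -137512.42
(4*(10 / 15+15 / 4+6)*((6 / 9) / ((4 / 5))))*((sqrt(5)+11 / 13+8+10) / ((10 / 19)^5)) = 2476099*sqrt(5) / 2880+121328851 / 7488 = 18125.58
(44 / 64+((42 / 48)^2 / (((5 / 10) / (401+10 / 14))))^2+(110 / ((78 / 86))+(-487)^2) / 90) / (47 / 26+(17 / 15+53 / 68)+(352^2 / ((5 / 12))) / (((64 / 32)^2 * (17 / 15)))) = 727527213599 / 125259179472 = 5.81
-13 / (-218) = 13 / 218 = 0.06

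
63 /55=1.15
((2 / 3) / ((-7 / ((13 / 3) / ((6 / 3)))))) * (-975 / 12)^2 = -1373125 / 1008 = -1362.23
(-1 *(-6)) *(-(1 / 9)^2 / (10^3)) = -1 / 13500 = -0.00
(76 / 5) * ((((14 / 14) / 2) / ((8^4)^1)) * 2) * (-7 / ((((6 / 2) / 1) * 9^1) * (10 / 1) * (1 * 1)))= -133 / 1382400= -0.00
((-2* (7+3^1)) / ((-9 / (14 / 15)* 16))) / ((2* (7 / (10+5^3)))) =1.25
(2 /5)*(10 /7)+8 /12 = 26 /21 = 1.24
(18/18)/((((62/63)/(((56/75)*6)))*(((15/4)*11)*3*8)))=196/42625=0.00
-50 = -50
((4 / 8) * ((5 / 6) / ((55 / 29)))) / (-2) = -0.11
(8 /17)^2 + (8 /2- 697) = -200213 /289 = -692.78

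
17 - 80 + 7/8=-497/8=-62.12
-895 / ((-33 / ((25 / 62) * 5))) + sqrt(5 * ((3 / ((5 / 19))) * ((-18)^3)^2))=111875 / 2046 + 5832 * sqrt(57)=44085.31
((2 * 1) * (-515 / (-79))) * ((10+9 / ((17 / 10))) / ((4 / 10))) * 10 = 6695000 / 1343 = 4985.11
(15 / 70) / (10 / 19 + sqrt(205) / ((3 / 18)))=-57 / 3729712 + 3249 * sqrt(205) / 18648560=0.00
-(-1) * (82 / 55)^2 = 6724 / 3025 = 2.22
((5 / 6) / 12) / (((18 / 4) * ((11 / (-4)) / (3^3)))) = -0.15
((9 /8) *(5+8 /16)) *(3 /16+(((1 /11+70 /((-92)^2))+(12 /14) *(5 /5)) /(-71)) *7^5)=-13456913535 /9615104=-1399.56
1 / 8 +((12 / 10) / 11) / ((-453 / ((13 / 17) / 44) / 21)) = 1551943 / 12424280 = 0.12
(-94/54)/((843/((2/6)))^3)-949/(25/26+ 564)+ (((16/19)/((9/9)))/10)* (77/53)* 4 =-38449417367095832087/32299958022200142345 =-1.19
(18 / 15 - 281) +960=3401 / 5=680.20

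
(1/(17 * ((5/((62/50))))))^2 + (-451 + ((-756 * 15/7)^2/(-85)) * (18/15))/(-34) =9961298797/9031250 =1102.98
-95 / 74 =-1.28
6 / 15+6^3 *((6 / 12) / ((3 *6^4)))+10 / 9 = 277 / 180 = 1.54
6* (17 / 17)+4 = 10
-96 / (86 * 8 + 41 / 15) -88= -913208 / 10361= -88.14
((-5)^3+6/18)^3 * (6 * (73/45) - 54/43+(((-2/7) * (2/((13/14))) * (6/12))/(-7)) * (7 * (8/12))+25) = -1641653834744/25155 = -65261531.89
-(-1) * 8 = 8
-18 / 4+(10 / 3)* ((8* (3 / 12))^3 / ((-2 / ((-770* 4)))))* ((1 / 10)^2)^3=-16721 / 3750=-4.46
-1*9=-9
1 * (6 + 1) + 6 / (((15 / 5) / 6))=19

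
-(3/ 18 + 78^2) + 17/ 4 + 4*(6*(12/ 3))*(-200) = -303359/ 12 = -25279.92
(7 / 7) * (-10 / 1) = -10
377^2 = 142129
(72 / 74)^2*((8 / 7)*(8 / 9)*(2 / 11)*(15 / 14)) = 138240 / 737891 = 0.19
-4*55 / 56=-55 / 14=-3.93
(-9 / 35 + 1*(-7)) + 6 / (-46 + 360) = -39773 / 5495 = -7.24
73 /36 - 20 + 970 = 34273 /36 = 952.03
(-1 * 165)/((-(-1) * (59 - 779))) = 11/48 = 0.23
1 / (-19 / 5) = -5 / 19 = -0.26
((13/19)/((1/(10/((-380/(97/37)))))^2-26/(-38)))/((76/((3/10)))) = 0.00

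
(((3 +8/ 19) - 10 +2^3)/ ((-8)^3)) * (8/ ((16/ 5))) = -135/ 19456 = -0.01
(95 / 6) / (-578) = -95 / 3468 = -0.03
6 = 6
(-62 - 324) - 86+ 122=-350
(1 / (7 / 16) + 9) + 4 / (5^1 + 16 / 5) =3379 / 287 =11.77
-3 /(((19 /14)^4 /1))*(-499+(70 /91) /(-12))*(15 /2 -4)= 1544.70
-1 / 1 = -1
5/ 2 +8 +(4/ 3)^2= 221/ 18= 12.28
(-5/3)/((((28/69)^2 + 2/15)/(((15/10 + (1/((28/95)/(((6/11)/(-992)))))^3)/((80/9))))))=-381924814776809544045/404676835996837347328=-0.94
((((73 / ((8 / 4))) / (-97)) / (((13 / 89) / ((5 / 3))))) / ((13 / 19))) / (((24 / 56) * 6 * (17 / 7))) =-30243535 / 30097548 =-1.00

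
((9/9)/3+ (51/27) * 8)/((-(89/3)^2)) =-139/7921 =-0.02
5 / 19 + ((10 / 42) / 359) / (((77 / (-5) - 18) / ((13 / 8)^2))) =402803885 / 1530959808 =0.26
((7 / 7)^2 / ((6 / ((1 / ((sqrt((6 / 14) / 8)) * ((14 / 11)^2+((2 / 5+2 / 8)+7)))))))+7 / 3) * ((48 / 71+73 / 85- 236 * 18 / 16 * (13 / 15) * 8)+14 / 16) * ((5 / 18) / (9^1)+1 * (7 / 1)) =-2775150385 / 92016- 239852283275 * sqrt(42) / 1548146196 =-31163.49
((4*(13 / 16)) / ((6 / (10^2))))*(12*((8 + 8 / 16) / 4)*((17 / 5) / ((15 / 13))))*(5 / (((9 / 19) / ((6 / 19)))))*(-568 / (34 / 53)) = -108110990 / 9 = -12012332.22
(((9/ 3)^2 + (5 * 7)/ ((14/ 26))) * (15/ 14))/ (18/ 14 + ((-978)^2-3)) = 185/ 2231792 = 0.00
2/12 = 1/6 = 0.17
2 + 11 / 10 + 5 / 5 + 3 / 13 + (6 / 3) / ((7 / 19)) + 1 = 9791 / 910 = 10.76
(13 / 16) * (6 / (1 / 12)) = 117 / 2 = 58.50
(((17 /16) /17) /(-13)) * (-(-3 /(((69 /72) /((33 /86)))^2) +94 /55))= 0.01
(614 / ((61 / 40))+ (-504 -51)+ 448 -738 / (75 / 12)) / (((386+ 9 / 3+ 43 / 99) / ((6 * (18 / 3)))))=16.41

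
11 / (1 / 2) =22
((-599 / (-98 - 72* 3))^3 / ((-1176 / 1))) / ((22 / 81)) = -5802888573 / 266991657856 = -0.02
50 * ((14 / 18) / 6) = 175 / 27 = 6.48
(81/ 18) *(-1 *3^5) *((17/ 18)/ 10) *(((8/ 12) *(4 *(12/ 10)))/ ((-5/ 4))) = 33048/ 125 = 264.38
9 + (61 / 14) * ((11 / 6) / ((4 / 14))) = 887 / 24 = 36.96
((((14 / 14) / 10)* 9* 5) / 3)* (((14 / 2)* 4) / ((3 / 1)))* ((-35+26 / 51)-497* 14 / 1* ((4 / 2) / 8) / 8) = -1439011 / 408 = -3526.99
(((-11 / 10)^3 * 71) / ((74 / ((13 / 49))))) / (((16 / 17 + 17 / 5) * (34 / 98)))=-0.22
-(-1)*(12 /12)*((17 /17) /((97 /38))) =38 /97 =0.39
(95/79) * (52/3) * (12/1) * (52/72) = 128440/711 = 180.65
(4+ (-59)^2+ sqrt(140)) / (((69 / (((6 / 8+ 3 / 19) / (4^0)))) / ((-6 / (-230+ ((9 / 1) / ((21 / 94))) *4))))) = 21 *sqrt(35) / 9158+ 73185 / 18316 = 4.01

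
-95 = -95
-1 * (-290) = 290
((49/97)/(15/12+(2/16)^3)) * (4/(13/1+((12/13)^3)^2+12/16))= 1937519747072/17249045784287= 0.11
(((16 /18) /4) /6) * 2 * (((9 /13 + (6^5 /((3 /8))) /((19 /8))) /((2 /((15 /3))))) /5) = 239635 /741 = 323.39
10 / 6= 5 / 3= 1.67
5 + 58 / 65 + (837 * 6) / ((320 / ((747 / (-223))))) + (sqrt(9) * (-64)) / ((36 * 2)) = -68664419 / 1391520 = -49.34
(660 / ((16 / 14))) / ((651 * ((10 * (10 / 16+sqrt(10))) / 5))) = -110 / 3813+176 * sqrt(10) / 3813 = 0.12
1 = 1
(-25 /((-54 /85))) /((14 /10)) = 10625 /378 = 28.11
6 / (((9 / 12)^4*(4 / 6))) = 28.44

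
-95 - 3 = -98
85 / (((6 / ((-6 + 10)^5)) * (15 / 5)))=43520 / 9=4835.56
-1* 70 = -70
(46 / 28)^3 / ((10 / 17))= 206839 / 27440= 7.54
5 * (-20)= -100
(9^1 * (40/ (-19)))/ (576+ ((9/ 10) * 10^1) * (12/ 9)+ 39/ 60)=-7200/ 223687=-0.03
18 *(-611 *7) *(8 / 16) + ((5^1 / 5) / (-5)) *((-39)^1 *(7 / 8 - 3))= -1540383 / 40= -38509.58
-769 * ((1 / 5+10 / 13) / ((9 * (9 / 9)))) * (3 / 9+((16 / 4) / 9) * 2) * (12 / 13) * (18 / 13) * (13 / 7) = -203016 / 845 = -240.26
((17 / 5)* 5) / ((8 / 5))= 85 / 8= 10.62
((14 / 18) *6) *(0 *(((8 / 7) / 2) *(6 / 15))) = 0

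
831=831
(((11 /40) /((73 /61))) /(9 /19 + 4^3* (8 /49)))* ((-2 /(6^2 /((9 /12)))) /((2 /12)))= -624701 /118773920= -0.01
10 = 10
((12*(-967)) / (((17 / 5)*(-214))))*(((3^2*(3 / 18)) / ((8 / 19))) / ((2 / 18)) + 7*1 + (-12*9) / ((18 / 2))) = 6280665 / 14552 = 431.60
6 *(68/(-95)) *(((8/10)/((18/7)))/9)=-0.15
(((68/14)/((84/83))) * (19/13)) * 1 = 26809/3822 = 7.01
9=9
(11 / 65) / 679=11 / 44135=0.00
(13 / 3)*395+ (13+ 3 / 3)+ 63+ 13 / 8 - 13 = 42655 / 24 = 1777.29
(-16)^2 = 256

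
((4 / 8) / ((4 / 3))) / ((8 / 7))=21 / 64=0.33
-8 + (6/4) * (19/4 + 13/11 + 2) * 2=695/44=15.80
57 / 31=1.84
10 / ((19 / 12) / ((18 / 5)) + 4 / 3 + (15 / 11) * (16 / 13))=308880 / 106609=2.90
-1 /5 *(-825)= 165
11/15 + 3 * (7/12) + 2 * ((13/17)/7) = 19291/7140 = 2.70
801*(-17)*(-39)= 531063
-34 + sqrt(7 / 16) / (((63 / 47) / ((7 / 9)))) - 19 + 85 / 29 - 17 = -1945 / 29 + 47 * sqrt(7) / 324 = -66.69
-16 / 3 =-5.33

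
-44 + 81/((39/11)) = -275/13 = -21.15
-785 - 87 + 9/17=-14815/17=-871.47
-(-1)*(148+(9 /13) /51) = 32711 /221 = 148.01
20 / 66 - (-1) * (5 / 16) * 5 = 985 / 528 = 1.87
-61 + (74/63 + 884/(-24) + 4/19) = -230897/2394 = -96.45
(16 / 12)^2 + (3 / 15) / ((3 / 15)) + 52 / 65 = 161 / 45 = 3.58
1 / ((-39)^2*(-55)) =-0.00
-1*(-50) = 50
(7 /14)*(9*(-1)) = -9 /2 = -4.50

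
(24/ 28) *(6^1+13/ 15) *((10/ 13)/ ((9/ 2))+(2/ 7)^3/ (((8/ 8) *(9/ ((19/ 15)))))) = 21604456/ 21068775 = 1.03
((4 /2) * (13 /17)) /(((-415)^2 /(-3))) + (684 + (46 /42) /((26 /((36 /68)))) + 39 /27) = 685.47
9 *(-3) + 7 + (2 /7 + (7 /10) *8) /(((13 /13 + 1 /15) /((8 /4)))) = -251 /28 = -8.96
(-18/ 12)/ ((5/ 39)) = -117/ 10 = -11.70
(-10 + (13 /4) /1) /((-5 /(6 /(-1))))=-81 /10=-8.10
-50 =-50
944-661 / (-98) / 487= 45054005 / 47726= 944.01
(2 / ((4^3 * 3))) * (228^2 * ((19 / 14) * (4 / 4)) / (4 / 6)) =61731 / 56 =1102.34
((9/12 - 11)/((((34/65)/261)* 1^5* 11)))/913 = -695565/1365848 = -0.51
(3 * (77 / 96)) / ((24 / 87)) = 2233 / 256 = 8.72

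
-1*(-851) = 851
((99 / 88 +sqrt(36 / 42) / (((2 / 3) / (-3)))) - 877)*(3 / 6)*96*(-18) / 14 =1944*sqrt(42) / 49 +54054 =54311.11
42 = 42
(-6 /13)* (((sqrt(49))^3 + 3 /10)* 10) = -20598 /13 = -1584.46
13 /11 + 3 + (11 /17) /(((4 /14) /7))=20.03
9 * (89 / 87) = 267 / 29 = 9.21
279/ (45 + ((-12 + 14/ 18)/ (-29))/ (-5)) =364095/ 58624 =6.21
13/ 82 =0.16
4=4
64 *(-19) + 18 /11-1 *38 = -13776 /11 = -1252.36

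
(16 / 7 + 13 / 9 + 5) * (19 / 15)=2090 / 189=11.06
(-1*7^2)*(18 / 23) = -882 / 23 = -38.35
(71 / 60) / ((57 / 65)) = 923 / 684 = 1.35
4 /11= 0.36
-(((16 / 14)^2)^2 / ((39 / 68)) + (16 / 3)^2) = -8826112 / 280917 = -31.42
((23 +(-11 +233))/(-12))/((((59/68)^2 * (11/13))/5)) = -18409300/114873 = -160.26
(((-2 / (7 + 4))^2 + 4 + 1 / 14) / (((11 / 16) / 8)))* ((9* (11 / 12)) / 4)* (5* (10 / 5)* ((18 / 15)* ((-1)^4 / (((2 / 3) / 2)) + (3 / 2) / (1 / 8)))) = 15018480 / 847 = 17731.38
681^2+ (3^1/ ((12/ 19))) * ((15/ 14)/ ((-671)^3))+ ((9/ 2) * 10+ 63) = 7847854407111819/ 16918255816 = 463869.00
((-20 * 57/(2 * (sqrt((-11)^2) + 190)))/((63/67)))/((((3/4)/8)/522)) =-352640/21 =-16792.38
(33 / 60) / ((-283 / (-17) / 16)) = 748 / 1415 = 0.53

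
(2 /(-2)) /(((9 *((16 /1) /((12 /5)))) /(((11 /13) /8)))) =-11 /6240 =-0.00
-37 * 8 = -296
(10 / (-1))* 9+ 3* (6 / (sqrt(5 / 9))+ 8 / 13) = -64.00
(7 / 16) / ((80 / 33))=231 / 1280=0.18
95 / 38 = 5 / 2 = 2.50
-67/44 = -1.52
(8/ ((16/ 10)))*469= 2345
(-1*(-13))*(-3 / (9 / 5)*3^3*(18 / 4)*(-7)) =36855 / 2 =18427.50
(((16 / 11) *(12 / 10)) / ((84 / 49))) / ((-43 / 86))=-112 / 55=-2.04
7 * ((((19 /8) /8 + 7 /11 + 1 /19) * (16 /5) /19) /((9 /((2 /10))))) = 92309 /3573900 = 0.03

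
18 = 18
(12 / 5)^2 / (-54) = -8 / 75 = -0.11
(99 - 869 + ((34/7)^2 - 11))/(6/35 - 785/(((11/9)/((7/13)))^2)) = 1264872895/254159689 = 4.98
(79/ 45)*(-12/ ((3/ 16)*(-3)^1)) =5056/ 135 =37.45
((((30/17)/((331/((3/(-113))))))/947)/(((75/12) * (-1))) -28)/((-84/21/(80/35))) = 337204502032/21075281395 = 16.00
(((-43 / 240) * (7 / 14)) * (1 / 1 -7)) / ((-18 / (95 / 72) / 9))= -817 / 2304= -0.35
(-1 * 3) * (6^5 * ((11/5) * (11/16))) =-176418/5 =-35283.60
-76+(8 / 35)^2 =-93036 / 1225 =-75.95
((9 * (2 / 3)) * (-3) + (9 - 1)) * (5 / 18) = -25 / 9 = -2.78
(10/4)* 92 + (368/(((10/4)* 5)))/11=63986/275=232.68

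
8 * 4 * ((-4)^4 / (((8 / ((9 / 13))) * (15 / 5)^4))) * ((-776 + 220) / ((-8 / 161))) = 11458048 / 117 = 97932.03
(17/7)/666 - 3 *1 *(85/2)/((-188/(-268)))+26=-17063686/109557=-155.75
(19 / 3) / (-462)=-19 / 1386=-0.01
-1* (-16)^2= -256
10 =10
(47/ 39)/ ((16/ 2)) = 47/ 312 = 0.15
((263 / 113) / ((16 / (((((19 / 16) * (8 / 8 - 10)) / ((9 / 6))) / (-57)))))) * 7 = 1841 / 14464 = 0.13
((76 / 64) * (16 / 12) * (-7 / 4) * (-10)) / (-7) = -95 / 24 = -3.96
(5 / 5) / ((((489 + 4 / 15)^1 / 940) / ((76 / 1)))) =1071600 / 7339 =146.01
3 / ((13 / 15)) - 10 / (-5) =71 / 13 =5.46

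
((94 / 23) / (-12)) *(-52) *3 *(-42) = -51324 / 23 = -2231.48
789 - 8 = 781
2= 2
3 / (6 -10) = -0.75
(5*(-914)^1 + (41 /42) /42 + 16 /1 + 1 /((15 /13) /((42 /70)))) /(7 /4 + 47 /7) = -200807443 /373275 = -537.96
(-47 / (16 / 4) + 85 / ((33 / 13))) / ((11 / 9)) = 8607 / 484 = 17.78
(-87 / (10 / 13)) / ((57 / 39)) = -14703 / 190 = -77.38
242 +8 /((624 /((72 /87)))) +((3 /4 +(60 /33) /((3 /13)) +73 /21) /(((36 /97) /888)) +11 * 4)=15283344641 /522522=29249.19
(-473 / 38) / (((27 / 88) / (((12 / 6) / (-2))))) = 20812 / 513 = 40.57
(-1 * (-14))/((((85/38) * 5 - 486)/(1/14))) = -38/18043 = -0.00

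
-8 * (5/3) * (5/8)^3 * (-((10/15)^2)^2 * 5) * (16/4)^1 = 3125/243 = 12.86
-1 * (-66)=66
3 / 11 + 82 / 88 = 53 / 44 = 1.20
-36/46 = -18/23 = -0.78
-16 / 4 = -4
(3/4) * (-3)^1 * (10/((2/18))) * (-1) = 405/2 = 202.50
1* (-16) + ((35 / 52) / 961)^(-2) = 2497181184 / 1225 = 2038515.25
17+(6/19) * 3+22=759/19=39.95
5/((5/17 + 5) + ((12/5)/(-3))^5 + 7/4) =1062500/1427243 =0.74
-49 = -49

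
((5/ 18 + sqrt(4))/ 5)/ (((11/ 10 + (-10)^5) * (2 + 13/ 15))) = -205/ 128998581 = -0.00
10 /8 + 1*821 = 3289 /4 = 822.25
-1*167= -167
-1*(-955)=955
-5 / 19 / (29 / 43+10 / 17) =-3655 / 17537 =-0.21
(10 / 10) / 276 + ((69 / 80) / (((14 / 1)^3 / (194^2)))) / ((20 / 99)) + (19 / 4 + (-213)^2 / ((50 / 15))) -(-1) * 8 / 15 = 345211143737 / 25244800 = 13674.54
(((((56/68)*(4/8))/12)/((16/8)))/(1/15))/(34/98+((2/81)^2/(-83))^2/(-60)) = 0.74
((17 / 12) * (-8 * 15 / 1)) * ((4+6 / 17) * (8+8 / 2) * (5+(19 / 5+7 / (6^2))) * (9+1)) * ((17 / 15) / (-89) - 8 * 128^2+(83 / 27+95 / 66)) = 104684485447.14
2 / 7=0.29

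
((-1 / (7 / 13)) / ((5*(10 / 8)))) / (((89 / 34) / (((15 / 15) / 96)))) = -221 / 186900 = -0.00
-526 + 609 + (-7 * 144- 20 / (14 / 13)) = -6605 / 7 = -943.57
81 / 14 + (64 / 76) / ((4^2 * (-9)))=13837 / 2394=5.78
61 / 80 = 0.76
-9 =-9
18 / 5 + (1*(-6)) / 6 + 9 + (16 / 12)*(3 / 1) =78 / 5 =15.60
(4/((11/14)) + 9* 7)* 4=2996/11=272.36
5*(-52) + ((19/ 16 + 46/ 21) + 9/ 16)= -21509/ 84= -256.06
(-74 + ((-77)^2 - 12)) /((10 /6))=17529 /5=3505.80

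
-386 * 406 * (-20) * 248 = 777311360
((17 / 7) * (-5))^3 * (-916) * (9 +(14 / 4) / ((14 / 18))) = 7594269750 / 343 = 22140728.13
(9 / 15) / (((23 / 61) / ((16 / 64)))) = 183 / 460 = 0.40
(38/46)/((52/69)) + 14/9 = 1241/468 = 2.65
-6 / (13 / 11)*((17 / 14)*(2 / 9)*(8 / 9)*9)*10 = -29920 / 273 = -109.60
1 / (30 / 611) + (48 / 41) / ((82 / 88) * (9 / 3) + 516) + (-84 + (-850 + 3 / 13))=-913.40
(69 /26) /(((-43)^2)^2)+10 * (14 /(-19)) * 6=-74666612529 /1688887694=-44.21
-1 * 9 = -9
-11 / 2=-5.50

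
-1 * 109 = -109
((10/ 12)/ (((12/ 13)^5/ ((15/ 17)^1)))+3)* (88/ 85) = 381295079/ 89890560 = 4.24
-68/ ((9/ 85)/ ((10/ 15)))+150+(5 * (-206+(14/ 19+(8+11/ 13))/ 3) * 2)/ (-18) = -1103575/ 6669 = -165.48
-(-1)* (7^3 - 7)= 336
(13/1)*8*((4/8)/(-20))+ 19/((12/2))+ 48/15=113/30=3.77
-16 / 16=-1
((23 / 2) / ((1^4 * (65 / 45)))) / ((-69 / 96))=-144 / 13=-11.08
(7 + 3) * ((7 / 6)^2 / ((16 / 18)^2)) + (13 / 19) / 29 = 1216619 / 70528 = 17.25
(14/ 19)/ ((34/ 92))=644/ 323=1.99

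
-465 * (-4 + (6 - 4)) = 930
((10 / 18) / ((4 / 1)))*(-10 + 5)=-25 / 36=-0.69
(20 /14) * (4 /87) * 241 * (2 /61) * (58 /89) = 38560 /114009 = 0.34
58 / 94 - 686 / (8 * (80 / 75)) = -239959 / 3008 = -79.77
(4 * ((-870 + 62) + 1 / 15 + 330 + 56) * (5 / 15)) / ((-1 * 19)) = 25316 / 855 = 29.61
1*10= 10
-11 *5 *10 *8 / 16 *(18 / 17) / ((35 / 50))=-49500 / 119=-415.97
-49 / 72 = -0.68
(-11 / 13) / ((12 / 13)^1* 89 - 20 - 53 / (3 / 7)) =33 / 2399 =0.01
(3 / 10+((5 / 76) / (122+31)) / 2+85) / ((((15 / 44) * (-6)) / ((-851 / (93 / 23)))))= 2135527803827 / 243315900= 8776.77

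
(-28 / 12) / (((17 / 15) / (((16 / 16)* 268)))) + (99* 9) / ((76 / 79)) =483733 / 1292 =374.41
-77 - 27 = -104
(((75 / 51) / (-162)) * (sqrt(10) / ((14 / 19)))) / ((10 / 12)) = -95 * sqrt(10) / 6426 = -0.05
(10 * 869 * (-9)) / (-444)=13035 / 74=176.15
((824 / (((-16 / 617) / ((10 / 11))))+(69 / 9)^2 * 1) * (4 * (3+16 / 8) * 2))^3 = -1487753305995500683264000 / 970299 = -1533293661021500262.56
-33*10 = -330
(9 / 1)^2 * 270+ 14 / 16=174967 / 8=21870.88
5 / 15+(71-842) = -2312 / 3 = -770.67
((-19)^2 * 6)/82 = 1083/41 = 26.41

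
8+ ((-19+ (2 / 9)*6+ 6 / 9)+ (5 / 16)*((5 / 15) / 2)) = -859 / 96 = -8.95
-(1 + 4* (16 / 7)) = -71 / 7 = -10.14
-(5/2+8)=-21/2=-10.50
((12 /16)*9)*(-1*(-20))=135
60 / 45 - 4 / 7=16 / 21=0.76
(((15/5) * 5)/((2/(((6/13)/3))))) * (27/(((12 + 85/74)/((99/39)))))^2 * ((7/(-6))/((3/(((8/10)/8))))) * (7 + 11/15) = -14007942036/1485688295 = -9.43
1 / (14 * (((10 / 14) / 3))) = 3 / 10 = 0.30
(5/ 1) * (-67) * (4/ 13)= -103.08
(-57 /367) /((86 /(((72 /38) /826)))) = -27 /6517553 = -0.00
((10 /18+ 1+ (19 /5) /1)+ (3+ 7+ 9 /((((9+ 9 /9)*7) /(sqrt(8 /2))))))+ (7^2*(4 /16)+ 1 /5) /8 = 173063 /10080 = 17.17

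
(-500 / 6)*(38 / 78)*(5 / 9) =-23750 / 1053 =-22.55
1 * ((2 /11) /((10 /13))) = 13 /55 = 0.24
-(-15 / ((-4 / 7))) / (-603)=35 / 804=0.04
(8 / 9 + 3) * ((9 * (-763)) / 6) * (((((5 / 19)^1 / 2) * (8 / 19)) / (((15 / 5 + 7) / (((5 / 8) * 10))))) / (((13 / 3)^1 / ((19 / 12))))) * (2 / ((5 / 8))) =-133525 / 741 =-180.20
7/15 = 0.47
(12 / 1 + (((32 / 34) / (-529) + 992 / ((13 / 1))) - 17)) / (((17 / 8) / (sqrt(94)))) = 66690424 * sqrt(94) / 1987453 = 325.33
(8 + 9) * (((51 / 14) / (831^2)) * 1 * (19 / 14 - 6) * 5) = -93925 / 45116652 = -0.00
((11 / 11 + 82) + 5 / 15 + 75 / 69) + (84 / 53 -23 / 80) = 25077569 / 292560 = 85.72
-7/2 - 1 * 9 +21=17/2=8.50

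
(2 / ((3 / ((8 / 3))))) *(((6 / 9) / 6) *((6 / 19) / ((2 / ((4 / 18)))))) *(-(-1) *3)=32 / 1539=0.02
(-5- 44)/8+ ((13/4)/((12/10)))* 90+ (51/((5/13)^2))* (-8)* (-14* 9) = 69551141/200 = 347755.70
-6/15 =-2/5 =-0.40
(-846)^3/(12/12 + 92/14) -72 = -4238473968/53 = -79971206.94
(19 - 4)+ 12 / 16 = 63 / 4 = 15.75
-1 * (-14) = 14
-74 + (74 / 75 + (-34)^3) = -2953276 / 75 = -39377.01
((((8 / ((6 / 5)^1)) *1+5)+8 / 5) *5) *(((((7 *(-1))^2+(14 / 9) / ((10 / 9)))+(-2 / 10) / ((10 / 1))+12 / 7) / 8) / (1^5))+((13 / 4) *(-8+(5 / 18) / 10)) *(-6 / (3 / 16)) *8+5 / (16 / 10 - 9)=6586624337 / 932400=7064.16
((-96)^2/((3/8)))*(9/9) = 24576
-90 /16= -5.62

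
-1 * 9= -9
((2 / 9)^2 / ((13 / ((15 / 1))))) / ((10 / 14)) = 28 / 351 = 0.08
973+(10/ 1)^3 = 1973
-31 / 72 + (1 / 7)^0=41 / 72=0.57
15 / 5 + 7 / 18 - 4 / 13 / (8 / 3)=383 / 117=3.27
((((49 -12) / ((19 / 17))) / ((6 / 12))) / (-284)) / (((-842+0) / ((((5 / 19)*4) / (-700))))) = -0.00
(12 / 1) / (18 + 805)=0.01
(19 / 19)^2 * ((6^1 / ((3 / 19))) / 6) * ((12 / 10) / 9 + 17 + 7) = 6878 / 45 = 152.84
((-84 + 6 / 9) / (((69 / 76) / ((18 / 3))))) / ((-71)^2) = -38000 / 347829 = -0.11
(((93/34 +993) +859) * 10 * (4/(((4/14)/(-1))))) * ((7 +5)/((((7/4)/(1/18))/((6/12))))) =-2522440/51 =-49459.61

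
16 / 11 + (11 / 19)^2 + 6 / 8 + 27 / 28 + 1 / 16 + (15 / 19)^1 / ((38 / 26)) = 1826453 / 444752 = 4.11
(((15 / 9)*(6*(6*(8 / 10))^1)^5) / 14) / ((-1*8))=-294844.59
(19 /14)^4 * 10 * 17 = 11077285 /19208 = 576.70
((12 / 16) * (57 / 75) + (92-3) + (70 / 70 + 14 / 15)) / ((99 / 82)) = 1125491 / 14850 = 75.79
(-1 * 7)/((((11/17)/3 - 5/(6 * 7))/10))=-16660/23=-724.35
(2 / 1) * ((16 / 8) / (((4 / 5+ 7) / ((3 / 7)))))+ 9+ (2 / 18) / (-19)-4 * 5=-167842 / 15561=-10.79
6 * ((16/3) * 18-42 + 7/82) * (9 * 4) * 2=957960/41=23364.88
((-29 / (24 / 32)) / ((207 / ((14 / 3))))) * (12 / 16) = -406 / 621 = -0.65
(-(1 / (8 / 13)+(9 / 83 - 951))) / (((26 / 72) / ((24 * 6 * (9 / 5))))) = 3675985416 / 5395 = 681368.94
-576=-576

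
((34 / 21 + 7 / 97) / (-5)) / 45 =-689 / 91665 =-0.01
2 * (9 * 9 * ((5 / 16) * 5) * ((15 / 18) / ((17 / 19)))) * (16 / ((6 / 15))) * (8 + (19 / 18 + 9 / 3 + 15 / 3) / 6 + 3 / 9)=92817.10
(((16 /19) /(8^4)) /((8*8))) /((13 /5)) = 5 /4046848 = 0.00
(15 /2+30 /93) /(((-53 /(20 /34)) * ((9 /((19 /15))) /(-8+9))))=-9215 /754137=-0.01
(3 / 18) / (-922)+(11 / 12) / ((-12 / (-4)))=1267 / 4149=0.31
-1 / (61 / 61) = -1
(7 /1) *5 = 35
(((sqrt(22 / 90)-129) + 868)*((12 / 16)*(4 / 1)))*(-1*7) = -15519-7*sqrt(55) / 5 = -15529.38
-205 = -205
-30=-30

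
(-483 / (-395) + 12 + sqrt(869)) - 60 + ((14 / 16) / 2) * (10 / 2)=-281807 / 6320 + sqrt(869)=-15.11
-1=-1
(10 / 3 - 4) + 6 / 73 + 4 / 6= 6 / 73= 0.08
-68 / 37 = -1.84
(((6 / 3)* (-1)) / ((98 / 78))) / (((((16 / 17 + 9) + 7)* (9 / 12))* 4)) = -221 / 7056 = -0.03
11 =11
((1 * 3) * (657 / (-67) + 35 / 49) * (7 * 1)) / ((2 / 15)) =-95940 / 67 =-1431.94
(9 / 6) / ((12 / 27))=27 / 8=3.38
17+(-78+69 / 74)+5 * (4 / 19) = -82975 / 1406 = -59.01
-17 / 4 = -4.25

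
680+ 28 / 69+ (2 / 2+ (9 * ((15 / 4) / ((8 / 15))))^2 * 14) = 2004674579 / 35328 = 56744.64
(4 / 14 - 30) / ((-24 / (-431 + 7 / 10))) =-55939 / 105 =-532.75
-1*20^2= -400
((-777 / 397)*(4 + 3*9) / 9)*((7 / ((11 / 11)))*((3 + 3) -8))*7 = 786842 / 1191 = 660.66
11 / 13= 0.85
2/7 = 0.29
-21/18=-7/6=-1.17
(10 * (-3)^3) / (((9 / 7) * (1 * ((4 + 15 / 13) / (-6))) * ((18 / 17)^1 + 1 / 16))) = 891072 / 4087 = 218.03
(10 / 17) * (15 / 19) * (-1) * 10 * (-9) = 41.80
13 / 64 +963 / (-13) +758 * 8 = 4983785 / 832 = 5990.13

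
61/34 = 1.79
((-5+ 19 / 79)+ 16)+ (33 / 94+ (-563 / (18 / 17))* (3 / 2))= -785.99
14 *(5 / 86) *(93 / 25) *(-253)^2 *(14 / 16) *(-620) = -9042359403 / 86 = -105143713.99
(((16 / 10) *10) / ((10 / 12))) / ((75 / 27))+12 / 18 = 2842 / 375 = 7.58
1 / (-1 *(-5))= 1 / 5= 0.20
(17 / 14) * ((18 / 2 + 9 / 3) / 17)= 6 / 7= 0.86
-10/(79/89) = -890/79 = -11.27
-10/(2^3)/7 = -5/28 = -0.18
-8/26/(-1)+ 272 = 3540/13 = 272.31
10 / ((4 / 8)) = 20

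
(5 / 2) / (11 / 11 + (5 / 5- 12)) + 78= 311 / 4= 77.75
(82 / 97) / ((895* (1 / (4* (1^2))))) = 0.00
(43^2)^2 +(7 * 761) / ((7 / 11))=3427172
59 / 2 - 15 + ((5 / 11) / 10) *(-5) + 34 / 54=4426 / 297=14.90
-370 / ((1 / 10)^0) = -370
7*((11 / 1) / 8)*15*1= 1155 / 8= 144.38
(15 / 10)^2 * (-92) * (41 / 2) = -8487 / 2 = -4243.50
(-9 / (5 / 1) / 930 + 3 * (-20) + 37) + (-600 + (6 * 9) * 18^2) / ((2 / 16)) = 209474747 / 1550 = 135145.00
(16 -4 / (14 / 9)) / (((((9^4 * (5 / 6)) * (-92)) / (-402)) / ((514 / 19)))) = 3237172 / 11150055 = 0.29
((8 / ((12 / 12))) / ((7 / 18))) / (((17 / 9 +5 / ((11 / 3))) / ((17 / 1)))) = 121176 / 1127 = 107.52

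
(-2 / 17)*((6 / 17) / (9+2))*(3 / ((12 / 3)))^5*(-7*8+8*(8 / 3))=3159 / 101728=0.03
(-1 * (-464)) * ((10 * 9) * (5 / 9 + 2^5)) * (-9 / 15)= -815712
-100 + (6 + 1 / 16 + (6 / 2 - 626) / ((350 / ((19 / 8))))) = -19633 / 200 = -98.16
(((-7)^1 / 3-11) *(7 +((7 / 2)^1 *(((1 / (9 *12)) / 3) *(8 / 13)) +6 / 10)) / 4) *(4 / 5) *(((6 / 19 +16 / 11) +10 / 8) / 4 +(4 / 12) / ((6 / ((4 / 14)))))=-6504718531 / 415945530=-15.64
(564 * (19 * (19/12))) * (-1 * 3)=-50901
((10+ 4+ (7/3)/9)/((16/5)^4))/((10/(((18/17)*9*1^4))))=144375/1114112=0.13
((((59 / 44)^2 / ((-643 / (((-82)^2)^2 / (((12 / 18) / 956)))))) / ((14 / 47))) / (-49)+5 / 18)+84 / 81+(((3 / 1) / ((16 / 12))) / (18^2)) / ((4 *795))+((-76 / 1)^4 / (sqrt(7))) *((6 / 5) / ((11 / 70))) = 151791034848403068029 / 12220249567680+400346112 *sqrt(7) / 11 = 108713657.70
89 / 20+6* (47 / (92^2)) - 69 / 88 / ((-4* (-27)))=4.48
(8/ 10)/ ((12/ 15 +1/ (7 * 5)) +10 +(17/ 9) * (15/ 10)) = 168/ 2869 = 0.06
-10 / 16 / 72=-5 / 576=-0.01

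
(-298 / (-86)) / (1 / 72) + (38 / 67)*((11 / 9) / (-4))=12928981 / 51858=249.32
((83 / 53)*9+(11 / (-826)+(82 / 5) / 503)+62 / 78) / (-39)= -64016573129 / 167464640070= -0.38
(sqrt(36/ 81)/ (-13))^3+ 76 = 4508236/ 59319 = 76.00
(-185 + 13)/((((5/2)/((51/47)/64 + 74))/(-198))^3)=460469824357799841076899/13289344000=34649552630874.77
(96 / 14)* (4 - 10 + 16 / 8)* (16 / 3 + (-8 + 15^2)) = -42688 / 7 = -6098.29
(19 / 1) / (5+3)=19 / 8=2.38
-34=-34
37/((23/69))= 111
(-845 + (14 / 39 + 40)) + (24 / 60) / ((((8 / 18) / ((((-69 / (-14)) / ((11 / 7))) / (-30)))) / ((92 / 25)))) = -431674429 / 536250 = -804.99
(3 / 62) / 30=1 / 620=0.00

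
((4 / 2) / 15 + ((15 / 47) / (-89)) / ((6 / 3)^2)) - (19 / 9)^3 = -565746863 / 60988140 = -9.28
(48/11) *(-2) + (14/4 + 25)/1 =19.77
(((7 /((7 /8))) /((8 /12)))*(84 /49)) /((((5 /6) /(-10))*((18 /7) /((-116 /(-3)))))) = -3712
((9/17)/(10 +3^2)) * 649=18.08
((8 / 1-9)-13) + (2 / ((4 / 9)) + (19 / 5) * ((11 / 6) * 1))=-38 / 15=-2.53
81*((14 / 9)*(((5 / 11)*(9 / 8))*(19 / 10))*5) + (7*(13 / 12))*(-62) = 37471 / 264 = 141.94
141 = 141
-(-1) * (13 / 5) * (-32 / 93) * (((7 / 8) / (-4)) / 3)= 0.07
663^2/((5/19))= 8351811/5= 1670362.20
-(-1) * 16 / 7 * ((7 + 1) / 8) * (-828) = -1892.57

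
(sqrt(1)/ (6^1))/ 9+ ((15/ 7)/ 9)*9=817/ 378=2.16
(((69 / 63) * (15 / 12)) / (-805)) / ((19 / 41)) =-41 / 11172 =-0.00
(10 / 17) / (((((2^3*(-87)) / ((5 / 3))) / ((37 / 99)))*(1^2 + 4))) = -185 / 1757052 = -0.00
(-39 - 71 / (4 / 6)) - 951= -2193 / 2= -1096.50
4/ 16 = 1/ 4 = 0.25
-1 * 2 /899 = -2 /899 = -0.00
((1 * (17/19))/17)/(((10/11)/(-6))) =-33/95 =-0.35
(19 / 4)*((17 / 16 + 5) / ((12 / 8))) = 1843 / 96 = 19.20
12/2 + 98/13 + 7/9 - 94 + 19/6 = -17905/234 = -76.52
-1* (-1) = 1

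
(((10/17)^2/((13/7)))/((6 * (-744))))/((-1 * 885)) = 35/742127724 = 0.00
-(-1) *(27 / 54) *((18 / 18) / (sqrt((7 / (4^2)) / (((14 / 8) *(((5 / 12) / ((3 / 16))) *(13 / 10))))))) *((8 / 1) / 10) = 4 *sqrt(26) / 15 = 1.36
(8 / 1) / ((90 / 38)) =152 / 45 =3.38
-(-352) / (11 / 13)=416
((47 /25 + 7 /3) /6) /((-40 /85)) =-1343 /900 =-1.49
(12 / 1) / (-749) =-12 / 749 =-0.02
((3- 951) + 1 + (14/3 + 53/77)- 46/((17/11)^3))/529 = -1082818966/600363687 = -1.80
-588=-588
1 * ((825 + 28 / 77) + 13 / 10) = 90933 / 110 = 826.66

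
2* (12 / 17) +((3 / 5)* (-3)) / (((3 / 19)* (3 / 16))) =-5048 / 85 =-59.39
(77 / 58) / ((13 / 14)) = 539 / 377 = 1.43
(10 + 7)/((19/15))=255/19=13.42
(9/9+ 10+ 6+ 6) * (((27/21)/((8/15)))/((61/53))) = 48.17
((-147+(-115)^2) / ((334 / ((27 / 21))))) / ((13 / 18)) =81486 / 1169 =69.71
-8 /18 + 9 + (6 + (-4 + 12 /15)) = 511 /45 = 11.36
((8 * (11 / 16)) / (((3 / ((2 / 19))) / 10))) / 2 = 55 / 57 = 0.96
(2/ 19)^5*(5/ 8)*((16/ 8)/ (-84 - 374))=-20/ 567026671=-0.00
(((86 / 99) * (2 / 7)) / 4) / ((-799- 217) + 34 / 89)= -3827 / 62640270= -0.00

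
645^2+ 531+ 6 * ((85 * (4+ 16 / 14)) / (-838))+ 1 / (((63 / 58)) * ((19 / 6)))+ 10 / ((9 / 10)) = 416564.27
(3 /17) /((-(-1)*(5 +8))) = 3 /221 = 0.01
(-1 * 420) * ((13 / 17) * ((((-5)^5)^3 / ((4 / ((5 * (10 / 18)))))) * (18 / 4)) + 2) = 1041412353487065 / 34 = 30629775102560.74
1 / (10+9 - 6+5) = 1 / 18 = 0.06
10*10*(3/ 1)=300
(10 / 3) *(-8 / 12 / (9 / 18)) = -40 / 9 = -4.44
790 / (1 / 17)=13430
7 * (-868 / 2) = -3038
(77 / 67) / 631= 77 / 42277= 0.00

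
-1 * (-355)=355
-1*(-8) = 8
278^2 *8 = 618272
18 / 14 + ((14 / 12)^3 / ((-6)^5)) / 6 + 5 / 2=267056543 / 70543872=3.79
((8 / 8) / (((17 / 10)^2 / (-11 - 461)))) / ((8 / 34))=-11800 / 17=-694.12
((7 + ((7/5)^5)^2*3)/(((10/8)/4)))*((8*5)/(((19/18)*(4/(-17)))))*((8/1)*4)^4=-9402966778444775424/185546875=-50677042005.93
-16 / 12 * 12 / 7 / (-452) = 4 / 791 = 0.01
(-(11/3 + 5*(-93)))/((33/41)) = 56744/99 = 573.17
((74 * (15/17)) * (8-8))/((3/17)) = 0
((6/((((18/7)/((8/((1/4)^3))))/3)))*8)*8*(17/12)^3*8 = 140865536/27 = 5217242.07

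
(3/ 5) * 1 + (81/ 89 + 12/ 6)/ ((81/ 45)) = 2.22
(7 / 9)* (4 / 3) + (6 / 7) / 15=1034 / 945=1.09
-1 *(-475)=475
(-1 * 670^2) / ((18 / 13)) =-2917850 / 9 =-324205.56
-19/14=-1.36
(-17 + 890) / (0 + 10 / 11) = 9603 / 10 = 960.30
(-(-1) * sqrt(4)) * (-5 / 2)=-5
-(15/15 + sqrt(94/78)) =-sqrt(1833)/39- 1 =-2.10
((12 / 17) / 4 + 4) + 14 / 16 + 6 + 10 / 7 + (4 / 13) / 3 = 467167 / 37128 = 12.58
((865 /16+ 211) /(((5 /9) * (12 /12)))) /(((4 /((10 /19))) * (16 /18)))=70.63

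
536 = 536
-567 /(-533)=567 /533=1.06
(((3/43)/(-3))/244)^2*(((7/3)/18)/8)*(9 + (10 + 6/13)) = 1771/618220871424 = 0.00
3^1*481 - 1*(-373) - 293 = 1523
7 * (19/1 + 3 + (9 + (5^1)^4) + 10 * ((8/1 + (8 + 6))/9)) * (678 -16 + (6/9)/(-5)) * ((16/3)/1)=6809496064/405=16813570.53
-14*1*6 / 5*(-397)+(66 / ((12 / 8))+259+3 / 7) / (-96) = 1866603 / 280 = 6666.44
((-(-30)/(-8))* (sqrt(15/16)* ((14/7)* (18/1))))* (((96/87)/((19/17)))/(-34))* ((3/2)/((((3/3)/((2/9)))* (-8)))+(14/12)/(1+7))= 225* sqrt(15)/2204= 0.40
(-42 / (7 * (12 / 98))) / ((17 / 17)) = -49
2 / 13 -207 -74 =-3651 / 13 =-280.85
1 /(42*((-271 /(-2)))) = 1 /5691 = 0.00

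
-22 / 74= -11 / 37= -0.30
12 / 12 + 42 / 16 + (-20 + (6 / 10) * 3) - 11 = -25.58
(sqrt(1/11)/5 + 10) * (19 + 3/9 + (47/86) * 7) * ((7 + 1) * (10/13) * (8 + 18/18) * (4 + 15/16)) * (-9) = -318616875/559 - 12744675 * sqrt(11)/12298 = -573413.61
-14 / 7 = -2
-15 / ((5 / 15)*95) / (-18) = 1 / 38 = 0.03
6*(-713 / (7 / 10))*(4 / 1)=-171120 / 7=-24445.71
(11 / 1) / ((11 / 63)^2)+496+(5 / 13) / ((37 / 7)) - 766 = 480904 / 5291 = 90.89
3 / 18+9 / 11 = 65 / 66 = 0.98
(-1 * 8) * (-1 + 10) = -72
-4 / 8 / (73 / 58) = -29 / 73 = -0.40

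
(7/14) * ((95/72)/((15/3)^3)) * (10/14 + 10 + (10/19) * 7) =383/5040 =0.08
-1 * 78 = -78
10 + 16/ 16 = 11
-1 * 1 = -1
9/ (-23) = -0.39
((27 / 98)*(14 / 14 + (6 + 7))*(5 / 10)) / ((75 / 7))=9 / 50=0.18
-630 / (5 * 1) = -126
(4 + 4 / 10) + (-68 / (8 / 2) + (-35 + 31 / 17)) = -3891 / 85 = -45.78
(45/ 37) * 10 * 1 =450/ 37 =12.16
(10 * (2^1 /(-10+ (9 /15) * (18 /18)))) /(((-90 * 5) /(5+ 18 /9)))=14 /423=0.03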